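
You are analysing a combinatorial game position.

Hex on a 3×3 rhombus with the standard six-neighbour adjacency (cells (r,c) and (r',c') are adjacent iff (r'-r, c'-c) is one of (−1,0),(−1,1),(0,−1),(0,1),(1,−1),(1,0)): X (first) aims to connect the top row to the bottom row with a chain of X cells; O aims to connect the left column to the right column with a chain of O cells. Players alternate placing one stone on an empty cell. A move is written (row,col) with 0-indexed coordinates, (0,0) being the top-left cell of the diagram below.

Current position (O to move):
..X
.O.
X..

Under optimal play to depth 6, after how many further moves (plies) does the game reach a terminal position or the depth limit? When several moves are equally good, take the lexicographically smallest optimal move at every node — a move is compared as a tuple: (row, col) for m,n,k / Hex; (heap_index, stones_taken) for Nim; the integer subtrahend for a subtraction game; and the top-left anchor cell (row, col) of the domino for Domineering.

PV length from [..X/.O./X..]: 6 plies

ply 1, O at ..X/.O./X.. | (0,0)=-1→O.X/.O./X..*; (0,1)=-1→.OX/.O./X..; (1,0)=-1→..X/OO./X..; (1,2)=-1→..X/.OO/X..; (2,1)=-1→..X/.O./XO.; (2,2)=-1→..X/.O./X.O
ply 2, X at O.X/.O./X.. | (0,1)=+1→OXX/.O./X..*; (1,0)=+1→O.X/XO./X..; (1,2)=+1→O.X/.OX/X..; (2,1)=-1→O.X/.O./XX.; (2,2)=-1→O.X/.O./X.X
ply 3, O at OXX/.O./X.. | (1,0)=-1→OXX/OO./X..*; (1,2)=-1→OXX/.OO/X..; (2,1)=-1→OXX/.O./XO.; (2,2)=-1→OXX/.O./X.O
ply 4, X at OXX/OO./X.. | (1,2)=+1→OXX/OOX/X..*; (2,1)=-1→OXX/OO./XX.; (2,2)=-1→OXX/OO./X.X
ply 5, O at OXX/OOX/X.. | (2,1)=-1→OXX/OOX/XO.*; (2,2)=-1→OXX/OOX/X.O
ply 6, X at OXX/OOX/XO. | (2,2)=+1→OXX/OOX/XOX*
ply 7: OXX/OOX/XOX is terminal -1 (O); from ..X/.O./X.. depth 6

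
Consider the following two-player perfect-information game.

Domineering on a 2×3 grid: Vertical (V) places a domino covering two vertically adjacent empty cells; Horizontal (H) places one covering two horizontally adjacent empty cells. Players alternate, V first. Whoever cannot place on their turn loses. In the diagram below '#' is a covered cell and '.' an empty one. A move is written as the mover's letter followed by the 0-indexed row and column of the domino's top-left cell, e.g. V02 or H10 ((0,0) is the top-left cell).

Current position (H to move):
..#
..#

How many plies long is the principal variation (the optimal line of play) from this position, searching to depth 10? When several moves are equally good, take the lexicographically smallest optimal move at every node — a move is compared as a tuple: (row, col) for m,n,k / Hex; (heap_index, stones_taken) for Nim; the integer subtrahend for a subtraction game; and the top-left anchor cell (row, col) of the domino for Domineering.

[..#/..#] H move#1: H00:+1/###/..#*, H10:+1/..#/###
[###/..#] end (terminal -1, V#2); searched ..#/..# to 10

PV length from [..#/..#]: 1 ply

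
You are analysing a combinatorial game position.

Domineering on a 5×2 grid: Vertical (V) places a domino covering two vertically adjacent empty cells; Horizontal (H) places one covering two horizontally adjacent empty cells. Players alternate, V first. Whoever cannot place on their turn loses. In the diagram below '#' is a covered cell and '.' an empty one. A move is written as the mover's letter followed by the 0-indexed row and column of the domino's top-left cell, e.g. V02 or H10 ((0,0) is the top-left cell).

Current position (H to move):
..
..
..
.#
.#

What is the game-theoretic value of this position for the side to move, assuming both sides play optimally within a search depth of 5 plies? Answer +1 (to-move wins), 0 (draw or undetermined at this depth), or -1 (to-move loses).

ply 1, H at ../../../.#/.# | H00=-1→##/../../.#/.#; H10=+1→../##/../.#/.#*; H20=-1→../../##/.#/.#
ply 2, V at ../##/../.#/.# | V20=-1→../##/#./##/.#*; V30=-1→../##/../##/##
ply 3, H at ../##/#./##/.# | H00=+1→##/##/#./##/.#*
ply 4: ##/##/#./##/.# is terminal -1 (V); from ../../../.#/.# depth 5

value(../../../.#/.#, H) = +1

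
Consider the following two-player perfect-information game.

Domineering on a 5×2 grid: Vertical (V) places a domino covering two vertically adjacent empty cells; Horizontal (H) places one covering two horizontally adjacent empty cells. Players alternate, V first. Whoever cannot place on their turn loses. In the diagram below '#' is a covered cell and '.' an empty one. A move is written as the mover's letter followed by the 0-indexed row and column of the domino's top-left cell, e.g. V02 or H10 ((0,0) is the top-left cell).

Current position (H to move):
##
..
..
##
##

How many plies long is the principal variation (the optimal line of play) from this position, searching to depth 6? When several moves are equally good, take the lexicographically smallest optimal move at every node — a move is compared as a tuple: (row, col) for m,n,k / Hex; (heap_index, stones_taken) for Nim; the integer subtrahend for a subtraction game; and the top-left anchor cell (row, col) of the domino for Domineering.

PV length from [##/../../##/##]: 1 ply

[##/../../##/##] H move#1: H10:+1/##/##/../##/##*, H20:+1/##/../##/##/##
[##/##/../##/##] end (terminal -1, V#2); searched ##/../../##/## to 6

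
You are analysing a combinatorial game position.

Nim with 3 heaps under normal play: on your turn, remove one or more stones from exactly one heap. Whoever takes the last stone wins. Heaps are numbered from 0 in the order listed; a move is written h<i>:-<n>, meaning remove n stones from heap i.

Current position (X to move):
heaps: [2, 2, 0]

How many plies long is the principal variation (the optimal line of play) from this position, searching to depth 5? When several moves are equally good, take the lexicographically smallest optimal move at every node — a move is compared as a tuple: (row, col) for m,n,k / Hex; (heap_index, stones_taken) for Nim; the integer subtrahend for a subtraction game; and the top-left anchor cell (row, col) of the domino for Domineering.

[(2,2,0)] X move#1: h0:-1:-1/(1,2,0)*, h0:-2:-1/(0,2,0), h1:-1:-1/(2,1,0), h1:-2:-1/(2,0,0)
[(1,2,0)] O move#2: h0:-1:-1/(0,2,0), h1:-1:+1/(1,1,0)*, h1:-2:-1/(1,0,0)
[(1,1,0)] X move#3: h0:-1:-1/(0,1,0)*, h1:-1:-1/(1,0,0)
[(0,1,0)] O move#4: h1:-1:+1/(0,0,0)*
[(0,0,0)] end (terminal -1, X#5); searched (2,2,0) to 5

PV length from [(2,2,0)]: 4 plies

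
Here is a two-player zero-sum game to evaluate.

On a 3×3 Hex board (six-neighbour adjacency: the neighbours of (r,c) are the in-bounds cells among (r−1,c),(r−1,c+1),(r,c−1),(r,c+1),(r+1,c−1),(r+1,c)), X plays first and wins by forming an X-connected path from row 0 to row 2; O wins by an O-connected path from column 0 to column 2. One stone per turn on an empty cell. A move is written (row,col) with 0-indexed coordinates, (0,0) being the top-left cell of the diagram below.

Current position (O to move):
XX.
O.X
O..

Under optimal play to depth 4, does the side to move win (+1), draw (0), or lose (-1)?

[XX./O.X/O..] O move#1: (0,2):-1/XXO/O.X/O..*, (1,1):-1/XX./OOX/O.., (2,1):-1/XX./O.X/OO., (2,2):-1/XX./O.X/O.O
[XXO/O.X/O..] X move#2: (1,1):+1/XXO/OXX/O..*, (2,1):-1/XXO/O.X/OX., (2,2):-1/XXO/O.X/O.X
[XXO/OXX/O..] O move#3: (2,1):-1/XXO/OXX/OO.*, (2,2):-1/XXO/OXX/O.O
[XXO/OXX/OO.] X move#4: (2,2):+1/XXO/OXX/OOX*
[XXO/OXX/OOX] end (terminal -1, O#5); searched XX./O.X/O.. to 4

value(XX./O.X/O.., O) = -1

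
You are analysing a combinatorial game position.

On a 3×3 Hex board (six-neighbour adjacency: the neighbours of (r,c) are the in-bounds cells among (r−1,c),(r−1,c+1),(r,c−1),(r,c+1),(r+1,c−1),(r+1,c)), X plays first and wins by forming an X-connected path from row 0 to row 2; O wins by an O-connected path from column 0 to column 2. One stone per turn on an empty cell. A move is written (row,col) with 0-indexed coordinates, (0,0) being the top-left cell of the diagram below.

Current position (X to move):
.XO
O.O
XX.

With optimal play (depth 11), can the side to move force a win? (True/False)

[.XO/O.O/XX.] X move#1: (0,0):-1/XXO/O.O/XX., (1,1):+1/.XO/OXO/XX.*, (2,2):-1/.XO/O.O/XXX
[.XO/OXO/XX.] end (terminal -1, O#2); searched .XO/O.O/XX. to 11

X winning at [.XO/O.O/XX.]: True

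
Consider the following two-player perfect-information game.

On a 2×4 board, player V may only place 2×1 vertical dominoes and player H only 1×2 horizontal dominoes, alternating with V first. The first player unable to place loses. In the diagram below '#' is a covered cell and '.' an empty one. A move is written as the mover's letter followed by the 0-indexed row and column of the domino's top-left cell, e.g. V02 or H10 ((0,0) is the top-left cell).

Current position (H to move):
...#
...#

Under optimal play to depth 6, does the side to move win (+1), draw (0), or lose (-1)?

value(...#/...#, H) = +1

[...#/...#] H move#1: H00:+1/##.#/...#*, H01:+1/.###/...#, H10:+1/...#/##.#, H11:+1/...#/.###
[##.#/...#] V move#2: V02:-1/####/..##*
[####/..##] H move#3: H10:+1/####/####*
[####/####] end (terminal -1, V#4); searched ...#/...# to 6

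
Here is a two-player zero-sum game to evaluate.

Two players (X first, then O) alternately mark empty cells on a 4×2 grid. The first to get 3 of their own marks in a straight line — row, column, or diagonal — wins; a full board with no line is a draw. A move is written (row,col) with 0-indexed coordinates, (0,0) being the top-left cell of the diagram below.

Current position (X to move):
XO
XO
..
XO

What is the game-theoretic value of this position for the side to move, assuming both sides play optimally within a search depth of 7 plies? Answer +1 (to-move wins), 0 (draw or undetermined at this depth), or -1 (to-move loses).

value(XO/XO/../XO, X) = +1

ply 1, X at XO/XO/../XO | (2,0)=+1→XO/XO/X./XO*; (2,1)=+0→XO/XO/.X/XO
ply 2: XO/XO/X./XO is terminal -1 (O); from XO/XO/../XO depth 7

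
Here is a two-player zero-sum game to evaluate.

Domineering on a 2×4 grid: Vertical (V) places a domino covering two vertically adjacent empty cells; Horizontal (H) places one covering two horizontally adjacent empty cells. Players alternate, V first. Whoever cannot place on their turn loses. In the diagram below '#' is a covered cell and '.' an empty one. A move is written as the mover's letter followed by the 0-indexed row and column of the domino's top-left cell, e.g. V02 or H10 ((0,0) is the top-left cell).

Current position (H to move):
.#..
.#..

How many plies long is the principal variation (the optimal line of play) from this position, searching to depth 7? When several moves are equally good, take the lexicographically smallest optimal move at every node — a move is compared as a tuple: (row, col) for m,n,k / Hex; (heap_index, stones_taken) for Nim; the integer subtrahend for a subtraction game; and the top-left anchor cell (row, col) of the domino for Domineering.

ply 1, H at .#../.#.. | H02=+1→.###/.#..*; H12=+1→.#../.###
ply 2, V at .###/.#.. | V00=-1→####/##..*
ply 3, H at ####/##.. | H12=+1→####/####*
ply 4: ####/#### is terminal -1 (V); from .#../.#.. depth 7

PV length from [.#../.#..]: 3 plies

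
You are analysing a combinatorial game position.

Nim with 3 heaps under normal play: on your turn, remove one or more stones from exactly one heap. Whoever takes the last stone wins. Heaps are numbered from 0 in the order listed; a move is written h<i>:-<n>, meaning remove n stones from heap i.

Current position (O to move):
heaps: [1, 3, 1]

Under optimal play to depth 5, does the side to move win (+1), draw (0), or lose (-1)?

value((1,3,1), O) = +1

ply 1, O at (1,3,1) | h0:-1=-1→(0,3,1); h1:-1=-1→(1,2,1); h1:-2=-1→(1,1,1); h1:-3=+1→(1,0,1)*; h2:-1=-1→(1,3,0)
ply 2, X at (1,0,1) | h0:-1=-1→(0,0,1)*; h2:-1=-1→(1,0,0)
ply 3, O at (0,0,1) | h2:-1=+1→(0,0,0)*
ply 4: (0,0,0) is terminal -1 (X); from (1,3,1) depth 5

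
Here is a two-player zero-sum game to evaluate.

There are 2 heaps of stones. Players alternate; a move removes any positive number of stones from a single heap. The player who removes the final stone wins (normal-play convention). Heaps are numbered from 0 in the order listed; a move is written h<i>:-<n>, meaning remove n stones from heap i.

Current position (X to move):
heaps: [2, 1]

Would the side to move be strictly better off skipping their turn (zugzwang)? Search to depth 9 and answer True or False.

[(2,1)] X move#1: h0:-1:+1/(1,1)*, h0:-2:-1/(0,1), h1:-1:-1/(2,0)
[(1,1)] O move#2: h0:-1:-1/(0,1)*, h1:-1:-1/(1,0)
[(0,1)] X move#3: h1:-1:+1/(0,0)*
[(0,0)] end (terminal -1, O#4); searched (2,1) to 9
pass branch (O moves first from the same position):
  | [(2,1)] O move#1: h0:-1:+1/(1,1)*, h0:-2:-1/(0,1), h1:-1:-1/(2,0)
  | [(1,1)] X move#2: h0:-1:-1/(0,1)*, h1:-1:-1/(1,0)
  | [(0,1)] O move#3: h1:-1:+1/(0,0)*
  | [(0,0)] end (terminal -1, X#4); searched (2,1) to 9
X moving scores +1; X passing scores -1

zugzwang((2,1), X) = False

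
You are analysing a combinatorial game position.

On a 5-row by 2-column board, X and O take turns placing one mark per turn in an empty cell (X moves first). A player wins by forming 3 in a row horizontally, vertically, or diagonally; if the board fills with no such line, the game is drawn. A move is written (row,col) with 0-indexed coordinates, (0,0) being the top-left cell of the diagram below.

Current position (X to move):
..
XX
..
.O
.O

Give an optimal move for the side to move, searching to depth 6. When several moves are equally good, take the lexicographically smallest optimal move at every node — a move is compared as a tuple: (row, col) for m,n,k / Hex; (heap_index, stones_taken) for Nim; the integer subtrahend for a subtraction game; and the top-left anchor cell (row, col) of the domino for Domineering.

[../XX/../.O/.O] X move#1: (0,0):-1/X./XX/../.O/.O, (0,1):-1/.X/XX/../.O/.O, (2,0):-1/../XX/X./.O/.O, (2,1):+1/../XX/.X/.O/.O*, (3,0):-1/../XX/../XO/.O, (4,0):-1/../XX/../.O/XO
[../XX/.X/.O/.O] O move#2: (0,0):-1/O./XX/.X/.O/.O*, (0,1):-1/.O/XX/.X/.O/.O, (2,0):-1/../XX/OX/.O/.O, (3,0):-1/../XX/.X/OO/.O, (4,0):-1/../XX/.X/.O/OO
[O./XX/.X/.O/.O] X move#3: (0,1):+1/OX/XX/.X/.O/.O*, (2,0):+1/O./XX/XX/.O/.O, (3,0):+1/O./XX/.X/XO/.O, (4,0):+0/O./XX/.X/.O/XO
[OX/XX/.X/.O/.O] end (terminal -1, O#4); searched ../XX/../.O/.O to 6

X's best at [../XX/../.O/.O]: (2,1)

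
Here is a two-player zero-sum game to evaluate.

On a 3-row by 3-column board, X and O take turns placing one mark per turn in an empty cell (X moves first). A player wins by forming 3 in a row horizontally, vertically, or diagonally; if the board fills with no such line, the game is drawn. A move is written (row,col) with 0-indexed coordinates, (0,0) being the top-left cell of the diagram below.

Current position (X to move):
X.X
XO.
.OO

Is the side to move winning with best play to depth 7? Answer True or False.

ply 1, X at X.X/XO./.OO | (0,1)=+1→XXX/XO./.OO*; (1,2)=-1→X.X/XOX/.OO; (2,0)=+1→X.X/XO./XOO
ply 2: XXX/XO./.OO is terminal -1 (O); from X.X/XO./.OO depth 7

X winning at [X.X/XO./.OO]: True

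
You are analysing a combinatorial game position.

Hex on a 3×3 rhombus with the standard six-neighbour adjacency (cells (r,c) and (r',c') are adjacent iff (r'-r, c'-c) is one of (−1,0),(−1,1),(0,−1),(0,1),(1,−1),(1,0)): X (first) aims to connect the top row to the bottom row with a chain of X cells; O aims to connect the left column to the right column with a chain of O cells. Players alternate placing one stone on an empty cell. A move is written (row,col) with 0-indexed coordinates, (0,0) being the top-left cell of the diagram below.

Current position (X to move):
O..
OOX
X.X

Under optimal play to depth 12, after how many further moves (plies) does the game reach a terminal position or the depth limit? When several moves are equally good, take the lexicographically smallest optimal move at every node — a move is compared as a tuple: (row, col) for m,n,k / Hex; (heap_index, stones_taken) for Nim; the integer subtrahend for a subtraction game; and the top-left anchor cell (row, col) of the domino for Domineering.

ply 1, X at O../OOX/X.X | (0,1)=-1→OX./OOX/X.X; (0,2)=+1→O.X/OOX/X.X*; (2,1)=-1→O../OOX/XXX
ply 2: O.X/OOX/X.X is terminal -1 (O); from O../OOX/X.X depth 12

PV length from [O../OOX/X.X]: 1 ply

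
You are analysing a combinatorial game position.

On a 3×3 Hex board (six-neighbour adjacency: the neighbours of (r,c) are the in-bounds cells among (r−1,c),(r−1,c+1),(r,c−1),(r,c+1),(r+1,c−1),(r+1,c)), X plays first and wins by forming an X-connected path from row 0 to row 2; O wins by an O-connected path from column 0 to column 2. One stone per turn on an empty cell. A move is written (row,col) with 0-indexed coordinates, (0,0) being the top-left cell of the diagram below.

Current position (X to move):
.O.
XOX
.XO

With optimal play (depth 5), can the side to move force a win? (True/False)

X winning at [.O./XOX/.XO]: True

p1 X@[.O./XOX/.XO]: (0,0)[XO./XOX/.XO]+1* (0,2)[.OX/XOX/.XO]+1 (2,0)[.O./XOX/XXO]+1
p2 O@[XO./XOX/.XO]: (0,2)[XOO/XOX/.XO]-1* (2,0)[XO./XOX/OXO]-1
p3 X@[XOO/XOX/.XO]: (2,0)[XOO/XOX/XXO]+1*
p4 O@[XOO/XOX/XXO] terminal -1; root [.O./XOX/.XO] d5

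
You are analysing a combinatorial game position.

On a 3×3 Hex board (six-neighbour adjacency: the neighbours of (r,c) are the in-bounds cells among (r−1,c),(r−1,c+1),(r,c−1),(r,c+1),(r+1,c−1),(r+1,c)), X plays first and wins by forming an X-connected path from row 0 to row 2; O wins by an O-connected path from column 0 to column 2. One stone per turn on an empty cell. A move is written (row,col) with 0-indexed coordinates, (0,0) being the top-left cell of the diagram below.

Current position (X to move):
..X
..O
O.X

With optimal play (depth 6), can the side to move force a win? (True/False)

X winning at [..X/..O/O.X]: False

[..X/..O/O.X] X move#1: (0,0):-1/X.X/..O/O.X*, (0,1):-1/.XX/..O/O.X, (1,0):-1/..X/X.O/O.X, (1,1):-1/..X/.XO/O.X, (2,1):-1/..X/..O/OXX
[X.X/..O/O.X] O move#2: (0,1):+1/XOX/..O/O.X*, (1,0):+1/X.X/O.O/O.X, (1,1):+1/X.X/.OO/O.X, (2,1):+1/X.X/..O/OOX
[XOX/..O/O.X] X move#3: (1,0):-1/XOX/X.O/O.X*, (1,1):-1/XOX/.XO/O.X, (2,1):-1/XOX/..O/OXX
[XOX/X.O/O.X] O move#4: (1,1):+1/XOX/XOO/O.X*, (2,1):+1/XOX/X.O/OOX
[XOX/XOO/O.X] end (terminal -1, X#5); searched ..X/..O/O.X to 6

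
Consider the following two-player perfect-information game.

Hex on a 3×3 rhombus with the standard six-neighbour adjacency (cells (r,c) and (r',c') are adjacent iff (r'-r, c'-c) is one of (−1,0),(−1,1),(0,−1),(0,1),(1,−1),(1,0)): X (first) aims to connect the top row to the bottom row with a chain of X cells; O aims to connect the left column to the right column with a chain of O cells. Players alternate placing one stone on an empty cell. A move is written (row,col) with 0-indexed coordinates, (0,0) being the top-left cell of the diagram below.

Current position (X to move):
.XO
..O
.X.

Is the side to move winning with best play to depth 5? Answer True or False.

X winning at [.XO/..O/.X.]: True

ply 1, X at .XO/..O/.X. | (0,0)=-1→XXO/..O/.X.; (1,0)=+1→.XO/X.O/.X.*; (1,1)=+1→.XO/.XO/.X.; (2,0)=+1→.XO/..O/XX.; (2,2)=-1→.XO/..O/.XX
ply 2, O at .XO/X.O/.X. | (0,0)=-1→OXO/X.O/.X.*; (1,1)=-1→.XO/XOO/.X.; (2,0)=-1→.XO/X.O/OX.; (2,2)=-1→.XO/X.O/.XO
ply 3, X at OXO/X.O/.X. | (1,1)=+1→OXO/XXO/.X.*; (2,0)=+1→OXO/X.O/XX.; (2,2)=+1→OXO/X.O/.XX
ply 4: OXO/XXO/.X. is terminal -1 (O); from .XO/..O/.X. depth 5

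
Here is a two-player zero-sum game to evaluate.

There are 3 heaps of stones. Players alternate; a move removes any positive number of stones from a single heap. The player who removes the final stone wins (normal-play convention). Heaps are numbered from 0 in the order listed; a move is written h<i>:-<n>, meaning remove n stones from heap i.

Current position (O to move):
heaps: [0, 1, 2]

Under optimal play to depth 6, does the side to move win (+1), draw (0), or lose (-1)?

p1 O@[(0,1,2)]: h1:-1[(0,0,2)]-1 h2:-1[(0,1,1)]+1* h2:-2[(0,1,0)]-1
p2 X@[(0,1,1)]: h1:-1[(0,0,1)]-1* h2:-1[(0,1,0)]-1
p3 O@[(0,0,1)]: h2:-1[(0,0,0)]+1*
p4 X@[(0,0,0)] terminal -1; root [(0,1,2)] d6

value((0,1,2), O) = +1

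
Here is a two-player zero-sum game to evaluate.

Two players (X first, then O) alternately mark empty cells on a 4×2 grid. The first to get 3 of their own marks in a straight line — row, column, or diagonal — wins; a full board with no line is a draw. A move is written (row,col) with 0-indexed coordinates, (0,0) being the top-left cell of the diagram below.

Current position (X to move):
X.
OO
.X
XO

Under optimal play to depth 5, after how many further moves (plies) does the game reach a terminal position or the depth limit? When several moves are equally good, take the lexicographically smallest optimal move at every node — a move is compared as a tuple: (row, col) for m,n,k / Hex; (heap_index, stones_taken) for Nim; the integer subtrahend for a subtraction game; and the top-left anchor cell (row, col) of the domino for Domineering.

PV length from [X./OO/.X/XO]: 2 plies

ply 1, X at X./OO/.X/XO | (0,1)=+0→XX/OO/.X/XO*; (2,0)=+0→X./OO/XX/XO
ply 2, O at XX/OO/.X/XO | (2,0)=+0→XX/OO/OX/XO*
ply 3: XX/OO/OX/XO is terminal +0 (X); from X./OO/.X/XO depth 5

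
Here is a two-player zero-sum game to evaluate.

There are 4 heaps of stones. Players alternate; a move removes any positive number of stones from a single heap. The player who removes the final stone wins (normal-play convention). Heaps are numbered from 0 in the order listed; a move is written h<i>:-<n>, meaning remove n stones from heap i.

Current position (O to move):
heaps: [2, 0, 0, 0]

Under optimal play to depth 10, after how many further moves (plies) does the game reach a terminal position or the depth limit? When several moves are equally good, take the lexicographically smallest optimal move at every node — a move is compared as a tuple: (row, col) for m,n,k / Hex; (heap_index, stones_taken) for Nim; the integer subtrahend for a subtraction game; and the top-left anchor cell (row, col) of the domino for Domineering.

p1 O@[(2,0,0,0)]: h0:-1[(1,0,0,0)]-1 h0:-2[(0,0,0,0)]+1*
p2 X@[(0,0,0,0)] terminal -1; root [(2,0,0,0)] d10

PV length from [(2,0,0,0)]: 1 ply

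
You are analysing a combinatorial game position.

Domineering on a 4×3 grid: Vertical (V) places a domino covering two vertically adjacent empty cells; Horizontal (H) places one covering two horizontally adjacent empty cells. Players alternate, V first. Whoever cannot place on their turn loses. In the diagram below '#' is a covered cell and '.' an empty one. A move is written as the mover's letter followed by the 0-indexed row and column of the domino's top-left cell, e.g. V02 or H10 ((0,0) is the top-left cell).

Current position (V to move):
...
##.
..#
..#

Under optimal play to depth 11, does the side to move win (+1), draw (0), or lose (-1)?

value(.../##./..#/..#, V) = +1

p1 V@[.../##./..#/..#]: V02[..#/###/..#/..#]-1 V20[.../##./#.#/#.#]+1* V21[.../##./.##/.##]+1
p2 H@[.../##./#.#/#.#]: H00[##./##./#.#/#.#]-1* H01[.##/##./#.#/#.#]-1
p3 V@[##./##./#.#/#.#]: V02[###/###/#.#/#.#]+1* V21[##./##./###/###]+1
p4 H@[###/###/#.#/#.#] terminal -1; root [.../##./..#/..#] d11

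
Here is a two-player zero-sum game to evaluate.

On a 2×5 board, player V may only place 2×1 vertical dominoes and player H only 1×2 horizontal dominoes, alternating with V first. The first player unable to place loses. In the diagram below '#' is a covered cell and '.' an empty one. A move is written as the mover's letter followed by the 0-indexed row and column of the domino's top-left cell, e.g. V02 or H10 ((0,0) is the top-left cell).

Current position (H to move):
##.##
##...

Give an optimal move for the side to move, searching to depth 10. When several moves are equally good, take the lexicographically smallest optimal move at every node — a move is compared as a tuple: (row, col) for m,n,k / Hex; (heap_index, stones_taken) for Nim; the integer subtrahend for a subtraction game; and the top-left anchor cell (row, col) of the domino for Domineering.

H's best at [##.##/##...]: H12

[##.##/##...] H move#1: H12:+1/##.##/####.*, H13:-1/##.##/##.##
[##.##/####.] end (terminal -1, V#2); searched ##.##/##... to 10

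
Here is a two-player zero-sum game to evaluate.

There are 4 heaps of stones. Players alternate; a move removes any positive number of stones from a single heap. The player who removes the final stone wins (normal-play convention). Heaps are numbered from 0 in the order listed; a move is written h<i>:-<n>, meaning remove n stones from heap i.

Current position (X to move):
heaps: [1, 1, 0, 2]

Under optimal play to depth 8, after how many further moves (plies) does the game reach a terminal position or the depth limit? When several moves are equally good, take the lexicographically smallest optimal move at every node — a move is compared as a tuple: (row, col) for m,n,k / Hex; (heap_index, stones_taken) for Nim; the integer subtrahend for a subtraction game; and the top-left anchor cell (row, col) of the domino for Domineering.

PV length from [(1,1,0,2)]: 3 plies

ply 1, X at (1,1,0,2) | h0:-1=-1→(0,1,0,2); h1:-1=-1→(1,0,0,2); h3:-1=-1→(1,1,0,1); h3:-2=+1→(1,1,0,0)*
ply 2, O at (1,1,0,0) | h0:-1=-1→(0,1,0,0)*; h1:-1=-1→(1,0,0,0)
ply 3, X at (0,1,0,0) | h1:-1=+1→(0,0,0,0)*
ply 4: (0,0,0,0) is terminal -1 (O); from (1,1,0,2) depth 8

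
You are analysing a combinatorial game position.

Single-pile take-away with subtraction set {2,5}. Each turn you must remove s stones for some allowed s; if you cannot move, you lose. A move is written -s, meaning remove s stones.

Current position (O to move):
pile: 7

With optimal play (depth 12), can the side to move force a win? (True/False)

p1 O@[7]: -2[5]-1* -5[2]-1
p2 X@[5]: -2[3]-1 -5[0]+1*
p3 O@[0] terminal -1; root [7] d12

O winning at [7]: False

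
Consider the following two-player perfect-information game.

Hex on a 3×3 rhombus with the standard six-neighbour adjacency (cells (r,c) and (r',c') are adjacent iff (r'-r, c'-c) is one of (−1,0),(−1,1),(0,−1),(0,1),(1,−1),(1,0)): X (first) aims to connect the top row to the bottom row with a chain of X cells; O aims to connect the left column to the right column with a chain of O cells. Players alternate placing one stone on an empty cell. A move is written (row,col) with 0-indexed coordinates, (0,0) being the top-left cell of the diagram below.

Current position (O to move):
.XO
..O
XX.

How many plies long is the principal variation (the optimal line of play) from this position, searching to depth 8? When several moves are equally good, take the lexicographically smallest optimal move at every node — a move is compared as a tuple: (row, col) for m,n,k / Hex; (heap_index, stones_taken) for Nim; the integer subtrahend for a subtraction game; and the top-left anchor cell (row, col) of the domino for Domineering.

PV length from [.XO/..O/XX.]: 2 plies

[.XO/..O/XX.] O move#1: (0,0):-1/OXO/..O/XX.*, (1,0):-1/.XO/O.O/XX., (1,1):-1/.XO/.OO/XX., (2,2):-1/.XO/..O/XXO
[OXO/..O/XX.] X move#2: (1,0):+1/OXO/X.O/XX.*, (1,1):+1/OXO/.XO/XX., (2,2):+1/OXO/..O/XXX
[OXO/X.O/XX.] end (terminal -1, O#3); searched .XO/..O/XX. to 8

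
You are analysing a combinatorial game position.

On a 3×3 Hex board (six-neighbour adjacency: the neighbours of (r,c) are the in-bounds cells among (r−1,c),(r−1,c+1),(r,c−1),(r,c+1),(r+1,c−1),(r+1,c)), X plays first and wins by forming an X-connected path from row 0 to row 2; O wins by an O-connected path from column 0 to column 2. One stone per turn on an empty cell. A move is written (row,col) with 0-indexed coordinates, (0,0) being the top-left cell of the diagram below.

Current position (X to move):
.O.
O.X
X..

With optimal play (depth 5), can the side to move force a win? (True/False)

ply 1, X at .O./O.X/X.. | (0,0)=-1→XO./O.X/X..; (0,2)=+1→.OX/O.X/X..*; (1,1)=-1→.O./OXX/X..; (2,1)=-1→.O./O.X/XX.; (2,2)=-1→.O./O.X/X.X
ply 2, O at .OX/O.X/X.. | (0,0)=-1→OOX/O.X/X..*; (1,1)=-1→.OX/OOX/X..; (2,1)=-1→.OX/O.X/XO.; (2,2)=-1→.OX/O.X/X.O
ply 3, X at OOX/O.X/X.. | (1,1)=+1→OOX/OXX/X..*; (2,1)=+1→OOX/O.X/XX.; (2,2)=+1→OOX/O.X/X.X
ply 4: OOX/OXX/X.. is terminal -1 (O); from .O./O.X/X.. depth 5

X winning at [.O./O.X/X..]: True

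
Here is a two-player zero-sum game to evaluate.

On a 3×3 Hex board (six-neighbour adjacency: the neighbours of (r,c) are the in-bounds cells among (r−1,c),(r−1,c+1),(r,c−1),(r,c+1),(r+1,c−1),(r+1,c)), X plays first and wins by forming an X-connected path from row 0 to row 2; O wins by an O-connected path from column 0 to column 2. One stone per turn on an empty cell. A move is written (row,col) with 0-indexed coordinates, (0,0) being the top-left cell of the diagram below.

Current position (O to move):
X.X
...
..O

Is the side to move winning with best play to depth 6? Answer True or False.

O winning at [X.X/.../..O]: True

p1 O@[X.X/.../..O]: (0,1)[XOX/.../..O]-1 (1,0)[X.X/O../..O]-1 (1,1)[X.X/.O./..O]+1* (1,2)[X.X/..O/..O]-1 (2,0)[X.X/.../O.O]-1 (2,1)[X.X/.../.OO]-1
p2 X@[X.X/.O./..O]: (0,1)[XXX/.O./..O]-1* (1,0)[X.X/XO./..O]-1 (1,2)[X.X/.OX/..O]-1 (2,0)[X.X/.O./X.O]-1 (2,1)[X.X/.O./.XO]-1
p3 O@[XXX/.O./..O]: (1,0)[XXX/OO./..O]+1* (1,2)[XXX/.OO/..O]+1 (2,0)[XXX/.O./O.O]+1 (2,1)[XXX/.O./.OO]+1
p4 X@[XXX/OO./..O]: (1,2)[XXX/OOX/..O]-1* (2,0)[XXX/OO./X.O]-1 (2,1)[XXX/OO./.XO]-1
p5 O@[XXX/OOX/..O]: (2,0)[XXX/OOX/O.O]-1 (2,1)[XXX/OOX/.OO]+1*
p6 X@[XXX/OOX/.OO] terminal -1; root [X.X/.../..O] d6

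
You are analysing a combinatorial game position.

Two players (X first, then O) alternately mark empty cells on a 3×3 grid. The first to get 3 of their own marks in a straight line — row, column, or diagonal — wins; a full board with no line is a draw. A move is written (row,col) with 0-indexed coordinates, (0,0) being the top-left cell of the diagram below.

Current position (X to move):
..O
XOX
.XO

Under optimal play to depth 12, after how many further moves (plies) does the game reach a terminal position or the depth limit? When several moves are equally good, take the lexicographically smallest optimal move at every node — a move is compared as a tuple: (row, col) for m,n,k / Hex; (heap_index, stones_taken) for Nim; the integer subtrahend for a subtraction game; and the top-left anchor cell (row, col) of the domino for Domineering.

PV length from [..O/XOX/.XO]: 2 plies

ply 1, X at ..O/XOX/.XO | (0,0)=-1→X.O/XOX/.XO*; (0,1)=-1→.XO/XOX/.XO; (2,0)=-1→..O/XOX/XXO
ply 2, O at X.O/XOX/.XO | (0,1)=-1→XOO/XOX/.XO; (2,0)=+1→X.O/XOX/OXO*
ply 3: X.O/XOX/OXO is terminal -1 (X); from ..O/XOX/.XO depth 12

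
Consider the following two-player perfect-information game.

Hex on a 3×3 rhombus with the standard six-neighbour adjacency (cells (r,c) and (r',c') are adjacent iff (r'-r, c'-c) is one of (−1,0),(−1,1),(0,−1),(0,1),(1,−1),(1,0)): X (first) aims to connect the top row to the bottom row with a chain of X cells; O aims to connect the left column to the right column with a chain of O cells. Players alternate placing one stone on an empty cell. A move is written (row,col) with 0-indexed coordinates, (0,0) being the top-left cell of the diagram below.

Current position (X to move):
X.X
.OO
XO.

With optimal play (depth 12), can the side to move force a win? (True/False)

X winning at [X.X/.OO/XO.]: True

p1 X@[X.X/.OO/XO.]: (0,1)[XXX/.OO/XO.]-1 (1,0)[X.X/XOO/XO.]+1* (2,2)[X.X/.OO/XOX]-1
p2 O@[X.X/XOO/XO.] terminal -1; root [X.X/.OO/XO.] d12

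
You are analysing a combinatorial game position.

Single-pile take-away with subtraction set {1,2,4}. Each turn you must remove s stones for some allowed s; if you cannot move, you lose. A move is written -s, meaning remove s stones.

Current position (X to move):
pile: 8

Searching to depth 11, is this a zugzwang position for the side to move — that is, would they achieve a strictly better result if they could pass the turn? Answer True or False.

zugzwang(8, X) = False

ply 1, X at 8 | -1=-1→7; -2=+1→6*; -4=-1→4
ply 2, O at 6 | -1=-1→5*; -2=-1→4; -4=-1→2
ply 3, X at 5 | -1=-1→4; -2=+1→3*; -4=-1→1
ply 4, O at 3 | -1=-1→2*; -2=-1→1
ply 5, X at 2 | -1=-1→1; -2=+1→0*
ply 6: 0 is terminal -1 (O); from 8 depth 11
if X skipped the turn, O would face:
~ ply 1, O at 8 | -1=-1→7; -2=+1→6*; -4=-1→4
~ ply 2, X at 6 | -1=-1→5*; -2=-1→4; -4=-1→2
~ ply 3, O at 5 | -1=-1→4; -2=+1→3*; -4=-1→1
~ ply 4, X at 3 | -1=-1→2*; -2=-1→1
~ ply 5, O at 2 | -1=-1→1; -2=+1→0*
~ ply 6: 0 is terminal -1 (X); from 8 depth 11
compare (X): move=+1 vs pass=-1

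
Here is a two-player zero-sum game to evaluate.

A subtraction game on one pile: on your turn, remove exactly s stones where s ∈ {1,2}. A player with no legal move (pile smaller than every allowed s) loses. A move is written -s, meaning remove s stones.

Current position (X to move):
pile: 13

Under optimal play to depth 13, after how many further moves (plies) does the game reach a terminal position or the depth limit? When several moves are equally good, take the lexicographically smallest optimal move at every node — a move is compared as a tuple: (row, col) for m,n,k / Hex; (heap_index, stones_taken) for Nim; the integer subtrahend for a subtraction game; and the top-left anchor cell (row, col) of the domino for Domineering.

PV length from [13]: 9 plies

ply 1, X at 13 | -1=+1→12*; -2=-1→11
ply 2, O at 12 | -1=-1→11*; -2=-1→10
ply 3, X at 11 | -1=-1→10; -2=+1→9*
ply 4, O at 9 | -1=-1→8*; -2=-1→7
ply 5, X at 8 | -1=-1→7; -2=+1→6*
ply 6, O at 6 | -1=-1→5*; -2=-1→4
ply 7, X at 5 | -1=-1→4; -2=+1→3*
ply 8, O at 3 | -1=-1→2*; -2=-1→1
ply 9, X at 2 | -1=-1→1; -2=+1→0*
ply 10: 0 is terminal -1 (O); from 13 depth 13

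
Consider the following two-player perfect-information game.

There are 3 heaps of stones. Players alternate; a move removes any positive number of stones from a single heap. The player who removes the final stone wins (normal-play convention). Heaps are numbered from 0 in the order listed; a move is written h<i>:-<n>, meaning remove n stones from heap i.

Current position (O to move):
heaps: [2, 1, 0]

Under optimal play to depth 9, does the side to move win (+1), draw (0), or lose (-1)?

ply 1, O at (2,1,0) | h0:-1=+1→(1,1,0)*; h0:-2=-1→(0,1,0); h1:-1=-1→(2,0,0)
ply 2, X at (1,1,0) | h0:-1=-1→(0,1,0)*; h1:-1=-1→(1,0,0)
ply 3, O at (0,1,0) | h1:-1=+1→(0,0,0)*
ply 4: (0,0,0) is terminal -1 (X); from (2,1,0) depth 9

value((2,1,0), O) = +1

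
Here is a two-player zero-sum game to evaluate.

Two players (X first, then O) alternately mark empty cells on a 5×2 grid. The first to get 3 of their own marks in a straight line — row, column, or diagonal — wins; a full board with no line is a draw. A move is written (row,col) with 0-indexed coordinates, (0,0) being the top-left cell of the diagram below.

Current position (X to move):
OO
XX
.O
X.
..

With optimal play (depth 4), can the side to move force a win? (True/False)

X winning at [OO/XX/.O/X./..]: True

[OO/XX/.O/X./..] X move#1: (2,0):+1/OO/XX/XO/X./..*, (3,1):+0/OO/XX/.O/XX/.., (4,0):+0/OO/XX/.O/X./X., (4,1):+0/OO/XX/.O/X./.X
[OO/XX/XO/X./..] end (terminal -1, O#2); searched OO/XX/.O/X./.. to 4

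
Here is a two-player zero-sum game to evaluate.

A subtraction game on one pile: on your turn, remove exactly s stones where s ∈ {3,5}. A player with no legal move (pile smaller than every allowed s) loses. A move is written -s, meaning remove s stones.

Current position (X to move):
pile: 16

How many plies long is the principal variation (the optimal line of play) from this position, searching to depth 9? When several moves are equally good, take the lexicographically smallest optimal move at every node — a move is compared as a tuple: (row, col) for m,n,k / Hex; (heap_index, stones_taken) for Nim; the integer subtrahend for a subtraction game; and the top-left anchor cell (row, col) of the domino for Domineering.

[16] X move#1: -3:-1/13*, -5:-1/11
[13] O move#2: -3:+1/10*, -5:+1/8
[10] X move#3: -3:-1/7*, -5:-1/5
[7] O move#4: -3:-1/4, -5:+1/2*
[2] end (terminal -1, X#5); searched 16 to 9

PV length from [16]: 4 plies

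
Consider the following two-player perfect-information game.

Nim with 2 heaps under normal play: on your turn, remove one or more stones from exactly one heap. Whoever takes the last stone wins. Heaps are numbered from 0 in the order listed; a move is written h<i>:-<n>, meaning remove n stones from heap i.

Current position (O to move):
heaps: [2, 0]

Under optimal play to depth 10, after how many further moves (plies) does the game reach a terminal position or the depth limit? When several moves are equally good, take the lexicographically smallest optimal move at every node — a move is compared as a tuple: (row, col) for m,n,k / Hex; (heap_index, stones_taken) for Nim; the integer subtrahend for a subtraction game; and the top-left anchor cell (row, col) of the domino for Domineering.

PV length from [(2,0)]: 1 ply

ply 1, O at (2,0) | h0:-1=-1→(1,0); h0:-2=+1→(0,0)*
ply 2: (0,0) is terminal -1 (X); from (2,0) depth 10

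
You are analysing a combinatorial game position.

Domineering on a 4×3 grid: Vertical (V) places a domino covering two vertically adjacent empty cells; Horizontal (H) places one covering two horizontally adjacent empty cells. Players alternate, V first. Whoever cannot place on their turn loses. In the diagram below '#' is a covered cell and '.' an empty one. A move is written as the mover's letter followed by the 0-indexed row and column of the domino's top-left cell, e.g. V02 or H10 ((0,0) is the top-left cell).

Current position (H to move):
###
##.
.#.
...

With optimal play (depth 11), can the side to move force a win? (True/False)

p1 H@[###/##./.#./...]: H30[###/##./.#./##.]-1* H31[###/##./.#./.##]-1
p2 V@[###/##./.#./##.]: V12[###/###/.##/##.]+1* V22[###/##./.##/###]+1
p3 H@[###/###/.##/##.] terminal -1; root [###/##./.#./...] d11

H winning at [###/##./.#./...]: False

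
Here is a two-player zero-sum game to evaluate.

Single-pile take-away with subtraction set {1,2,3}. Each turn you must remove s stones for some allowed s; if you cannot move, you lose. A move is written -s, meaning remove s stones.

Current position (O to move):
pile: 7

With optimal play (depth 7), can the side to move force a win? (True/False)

O winning at [7]: True

p1 O@[7]: -1[6]-1 -2[5]-1 -3[4]+1*
p2 X@[4]: -1[3]-1* -2[2]-1 -3[1]-1
p3 O@[3]: -1[2]-1 -2[1]-1 -3[0]+1*
p4 X@[0] terminal -1; root [7] d7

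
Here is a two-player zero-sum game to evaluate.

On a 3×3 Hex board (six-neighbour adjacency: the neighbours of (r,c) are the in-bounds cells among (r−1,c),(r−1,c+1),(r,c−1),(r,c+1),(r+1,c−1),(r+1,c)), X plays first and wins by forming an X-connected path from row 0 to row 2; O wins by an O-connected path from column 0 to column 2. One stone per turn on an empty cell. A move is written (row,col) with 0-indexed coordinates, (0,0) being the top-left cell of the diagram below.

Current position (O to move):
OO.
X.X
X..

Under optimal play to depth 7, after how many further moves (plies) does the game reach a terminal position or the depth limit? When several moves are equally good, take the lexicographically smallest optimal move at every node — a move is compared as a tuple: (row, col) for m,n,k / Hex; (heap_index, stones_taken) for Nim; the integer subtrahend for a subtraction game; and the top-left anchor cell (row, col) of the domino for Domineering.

ply 1, O at OO./X.X/X.. | (0,2)=+1→OOO/X.X/X..*; (1,1)=-1→OO./XOX/X..; (2,1)=-1→OO./X.X/XO.; (2,2)=-1→OO./X.X/X.O
ply 2: OOO/X.X/X.. is terminal -1 (X); from OO./X.X/X.. depth 7

PV length from [OO./X.X/X..]: 1 ply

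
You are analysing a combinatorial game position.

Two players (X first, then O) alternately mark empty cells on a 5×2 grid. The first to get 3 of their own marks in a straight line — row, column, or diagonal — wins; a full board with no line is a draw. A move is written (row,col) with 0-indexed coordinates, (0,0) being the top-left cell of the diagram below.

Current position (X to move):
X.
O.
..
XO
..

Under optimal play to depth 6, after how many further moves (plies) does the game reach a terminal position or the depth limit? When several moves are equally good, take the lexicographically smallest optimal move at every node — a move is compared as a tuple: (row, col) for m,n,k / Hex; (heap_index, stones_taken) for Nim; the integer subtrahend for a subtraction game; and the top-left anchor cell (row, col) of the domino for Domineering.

ply 1, X at X./O./../XO/.. | (0,1)=-1→XX/O./../XO/..; (1,1)=+0→X./OX/../XO/..*; (2,0)=+0→X./O./X./XO/..; (2,1)=+0→X./O./.X/XO/..; (4,0)=+0→X./O./../XO/X.; (4,1)=+0→X./O./../XO/.X
ply 2, O at X./OX/../XO/.. | (0,1)=+0→XO/OX/../XO/..*; (2,0)=+0→X./OX/O./XO/..; (2,1)=+0→X./OX/.O/XO/..; (4,0)=+0→X./OX/../XO/O.; (4,1)=+0→X./OX/../XO/.O
ply 3, X at XO/OX/../XO/.. | (2,0)=+0→XO/OX/X./XO/..*; (2,1)=+0→XO/OX/.X/XO/..; (4,0)=+0→XO/OX/../XO/X.; (4,1)=+0→XO/OX/../XO/.X
ply 4, O at XO/OX/X./XO/.. | (2,1)=-1→XO/OX/XO/XO/..; (4,0)=+0→XO/OX/X./XO/O.*; (4,1)=-1→XO/OX/X./XO/.O
ply 5, X at XO/OX/X./XO/O. | (2,1)=+0→XO/OX/XX/XO/O.*; (4,1)=+0→XO/OX/X./XO/OX
ply 6, O at XO/OX/XX/XO/O. | (4,1)=+0→XO/OX/XX/XO/OO*
ply 7: XO/OX/XX/XO/OO is terminal +0 (X); from X./O./../XO/.. depth 6

PV length from [X./O./../XO/..]: 6 plies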